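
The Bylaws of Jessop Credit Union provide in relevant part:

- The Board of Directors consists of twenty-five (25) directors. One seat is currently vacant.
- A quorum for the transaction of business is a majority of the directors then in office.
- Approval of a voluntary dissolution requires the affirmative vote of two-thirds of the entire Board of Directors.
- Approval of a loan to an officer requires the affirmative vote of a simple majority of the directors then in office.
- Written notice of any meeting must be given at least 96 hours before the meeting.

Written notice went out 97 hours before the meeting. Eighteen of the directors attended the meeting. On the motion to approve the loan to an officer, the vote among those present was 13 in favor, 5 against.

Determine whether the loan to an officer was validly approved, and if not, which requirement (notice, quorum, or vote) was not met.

Valid — all requirements satisfied.

Notice: 97 hours given; 96 required (97 ≥ 96). Satisfied.
Quorum: 18 present; quorum is 13. Satisfied.
Vote: the loan to an officer requires a majority of the directors then in office (24). A majority of 24 is 13, so 13 affirmative votes are needed; 13 voted in favor. Satisfied.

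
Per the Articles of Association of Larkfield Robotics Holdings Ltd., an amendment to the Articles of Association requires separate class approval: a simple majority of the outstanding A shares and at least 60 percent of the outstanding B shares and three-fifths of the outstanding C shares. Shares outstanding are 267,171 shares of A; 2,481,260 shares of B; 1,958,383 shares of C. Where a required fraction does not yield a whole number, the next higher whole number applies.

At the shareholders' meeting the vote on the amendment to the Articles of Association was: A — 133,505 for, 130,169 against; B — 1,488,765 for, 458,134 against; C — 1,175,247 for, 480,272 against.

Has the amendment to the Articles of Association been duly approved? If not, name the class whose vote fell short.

Not approved — the A shares did not give the required vote.

A: a majority of 267171 is 133586; 133,586 required, 133,505 in favor — not approved.
B: 3/5 of 2481260 = 1488756; 1,488,756 required, 1,488,765 in favor — approved.
C: 3/5 of 1958383 = 1175029.80, rounded up to 1175030; 1,175,030 required, 1,175,247 in favor — approved.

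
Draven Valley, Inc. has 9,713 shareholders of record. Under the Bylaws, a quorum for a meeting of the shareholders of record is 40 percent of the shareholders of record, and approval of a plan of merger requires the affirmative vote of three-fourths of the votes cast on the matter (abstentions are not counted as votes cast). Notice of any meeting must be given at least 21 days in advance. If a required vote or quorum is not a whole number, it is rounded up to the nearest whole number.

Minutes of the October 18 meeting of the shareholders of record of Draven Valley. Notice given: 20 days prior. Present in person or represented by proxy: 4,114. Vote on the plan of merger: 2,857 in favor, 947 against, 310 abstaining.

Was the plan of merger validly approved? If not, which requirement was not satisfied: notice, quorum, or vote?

Notice: 20 days given; 21 required. Not satisfied.
Quorum: 40% of 9,713 = 3,885.20, rounded up to 3,886; 4,114 present. Satisfied.
Vote: requires three-fourths of the votes cast (4,114 − 310 abstaining = 3,804); 3/4 of 3804 = 2853, so 2,853 needed; 2,857 in favor. Satisfied.

Invalid — notice requirement not satisfied.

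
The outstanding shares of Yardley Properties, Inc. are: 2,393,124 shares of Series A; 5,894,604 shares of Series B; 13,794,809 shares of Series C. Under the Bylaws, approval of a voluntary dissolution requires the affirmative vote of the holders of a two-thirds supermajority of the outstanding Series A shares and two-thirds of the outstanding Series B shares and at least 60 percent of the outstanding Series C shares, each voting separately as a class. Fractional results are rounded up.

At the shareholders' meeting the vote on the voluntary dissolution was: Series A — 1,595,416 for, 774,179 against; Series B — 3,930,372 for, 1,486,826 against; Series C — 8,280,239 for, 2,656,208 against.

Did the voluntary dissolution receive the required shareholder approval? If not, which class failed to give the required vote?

Series A: 2/3 of 2393124 = 1595416; 1,595,416 required, 1,595,416 in favor — approved.
Series B: 2/3 of 5894604 = 3929736; 3,929,736 required, 3,930,372 in favor — approved.
Series C: 3/5 of 13794809 = 8276885.40, rounded up to 8276886; 8,276,886 required, 8,280,239 in favor — approved.

Approved — every class gave the required vote.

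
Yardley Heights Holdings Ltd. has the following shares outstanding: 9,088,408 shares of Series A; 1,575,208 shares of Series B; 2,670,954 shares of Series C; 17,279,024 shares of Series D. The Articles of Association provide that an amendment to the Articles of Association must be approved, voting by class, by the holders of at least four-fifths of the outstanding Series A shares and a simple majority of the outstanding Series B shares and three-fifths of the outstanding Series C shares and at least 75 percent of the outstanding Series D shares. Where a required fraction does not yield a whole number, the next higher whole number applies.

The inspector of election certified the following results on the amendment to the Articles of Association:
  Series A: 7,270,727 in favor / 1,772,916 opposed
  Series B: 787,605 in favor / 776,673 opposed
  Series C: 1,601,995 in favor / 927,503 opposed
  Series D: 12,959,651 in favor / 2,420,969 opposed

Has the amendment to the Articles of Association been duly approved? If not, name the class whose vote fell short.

Not approved — the Series C shares did not give the required vote.

Series A: 4/5 of 9088408 = 7270726.40, rounded up to 7270727; 7,270,727 required, 7,270,727 in favor — approved.
Series B: a majority of 1575208 is 787605; 787,605 required, 787,605 in favor — approved.
Series C: 3/5 of 2670954 = 1602572.40, rounded up to 1602573; 1,602,573 required, 1,601,995 in favor — not approved.
Series D: 3/4 of 17279024 = 12959268; 12,959,268 required, 12,959,651 in favor — approved.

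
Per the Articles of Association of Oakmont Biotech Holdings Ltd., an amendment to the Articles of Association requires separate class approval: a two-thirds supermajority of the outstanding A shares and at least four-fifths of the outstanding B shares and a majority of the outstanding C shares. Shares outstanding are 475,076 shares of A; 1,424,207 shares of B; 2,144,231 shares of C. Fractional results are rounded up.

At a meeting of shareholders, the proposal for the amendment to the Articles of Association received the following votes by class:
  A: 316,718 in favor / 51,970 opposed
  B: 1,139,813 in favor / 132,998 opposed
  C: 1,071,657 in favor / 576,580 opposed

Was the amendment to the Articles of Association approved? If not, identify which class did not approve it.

A: 2/3 of 475076 = 316717.33, rounded up to 316718; 316,718 required, 316,718 in favor — approved.
B: 4/5 of 1424207 = 1139365.60, rounded up to 1139366; 1,139,366 required, 1,139,813 in favor — approved.
C: a majority of 2144231 is 1072116; 1,072,116 required, 1,071,657 in favor — not approved.

Not approved — the C shares did not give the required vote.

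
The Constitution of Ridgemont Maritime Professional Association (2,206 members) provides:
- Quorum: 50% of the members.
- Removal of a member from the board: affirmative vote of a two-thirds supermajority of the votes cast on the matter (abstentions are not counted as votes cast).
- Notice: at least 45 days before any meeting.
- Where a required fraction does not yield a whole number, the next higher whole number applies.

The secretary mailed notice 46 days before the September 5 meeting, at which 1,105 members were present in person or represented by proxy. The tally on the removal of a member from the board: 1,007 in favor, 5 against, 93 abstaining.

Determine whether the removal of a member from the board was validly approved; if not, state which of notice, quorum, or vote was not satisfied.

Notice: 46 days given; 45 required. Satisfied.
Quorum: 50% of 2,206 = 1,103; 1,105 present. Satisfied.
Vote: requires two-thirds of the votes cast (1,105 − 93 abstaining = 1,012); 2/3 of 1012 = 674.67, rounded up to 675, so 675 needed; 1,007 in favor. Satisfied.

Valid — all requirements satisfied.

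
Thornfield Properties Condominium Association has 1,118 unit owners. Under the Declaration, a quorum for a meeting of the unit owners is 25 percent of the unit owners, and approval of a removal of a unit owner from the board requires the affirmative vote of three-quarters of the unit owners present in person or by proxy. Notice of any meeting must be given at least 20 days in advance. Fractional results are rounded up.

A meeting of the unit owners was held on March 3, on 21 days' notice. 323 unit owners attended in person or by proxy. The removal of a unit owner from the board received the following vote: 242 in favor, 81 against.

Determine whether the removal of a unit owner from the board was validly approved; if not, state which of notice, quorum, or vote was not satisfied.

Invalid — vote requirement not satisfied.

Notice: 21 days given; 20 required. Satisfied.
Quorum: 25% of 1,118 = 279.50, rounded up to 280; 323 present. Satisfied.
Vote: requires three-fourths of those present (323); 3/4 of 323 = 242.25, rounded up to 243, so 243 needed; 242 in favor. Not satisfied.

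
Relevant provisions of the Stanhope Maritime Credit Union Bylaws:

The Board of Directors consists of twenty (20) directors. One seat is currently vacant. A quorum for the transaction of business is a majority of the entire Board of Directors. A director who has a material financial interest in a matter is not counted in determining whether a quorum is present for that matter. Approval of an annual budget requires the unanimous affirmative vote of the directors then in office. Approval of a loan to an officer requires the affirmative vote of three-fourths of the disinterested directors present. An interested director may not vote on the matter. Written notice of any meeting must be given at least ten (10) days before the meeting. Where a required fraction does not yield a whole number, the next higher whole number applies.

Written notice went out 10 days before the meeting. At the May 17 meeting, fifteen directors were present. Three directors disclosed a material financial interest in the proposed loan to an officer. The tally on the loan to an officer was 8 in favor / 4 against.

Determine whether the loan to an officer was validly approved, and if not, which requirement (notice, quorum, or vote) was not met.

Invalid — vote requirement not satisfied.

Notice: 10 days given; 10 required (10 ≥ 10). Satisfied.
Quorum: 15 present, but the 3 interested directors do not count, leaving 12. Quorum is 11. Satisfied.
Vote: the loan to an officer requires three-fourths of the disinterested directors present (15 − 3 = 12). 3/4 of 12 = 9, so 9 affirmative votes are needed; 8 voted in favor. Not satisfied.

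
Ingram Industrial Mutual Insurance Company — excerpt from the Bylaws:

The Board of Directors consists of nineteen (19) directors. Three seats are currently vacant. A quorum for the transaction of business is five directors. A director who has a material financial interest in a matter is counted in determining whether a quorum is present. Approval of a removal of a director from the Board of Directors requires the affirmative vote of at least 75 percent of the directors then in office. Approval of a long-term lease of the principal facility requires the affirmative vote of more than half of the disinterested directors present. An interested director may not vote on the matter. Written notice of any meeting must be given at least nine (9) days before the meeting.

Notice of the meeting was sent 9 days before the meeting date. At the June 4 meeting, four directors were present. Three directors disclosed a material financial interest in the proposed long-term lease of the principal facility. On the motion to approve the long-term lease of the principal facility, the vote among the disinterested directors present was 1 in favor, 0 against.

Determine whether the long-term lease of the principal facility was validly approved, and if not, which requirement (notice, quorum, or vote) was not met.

Notice: 9 days given; 9 required (9 ≥ 9). Satisfied.
Quorum: 4 present (interested directors count toward quorum); quorum is 5. Not satisfied.
Vote: the long-term lease of the principal facility requires a majority of the disinterested directors present (4 − 3 = 1). A majority of 1 is 1, so 1 affirmative vote is needed; 1 voted in favor. Satisfied. (Moot — without a quorum no business can be validly transacted.)

Invalid — quorum requirement not satisfied.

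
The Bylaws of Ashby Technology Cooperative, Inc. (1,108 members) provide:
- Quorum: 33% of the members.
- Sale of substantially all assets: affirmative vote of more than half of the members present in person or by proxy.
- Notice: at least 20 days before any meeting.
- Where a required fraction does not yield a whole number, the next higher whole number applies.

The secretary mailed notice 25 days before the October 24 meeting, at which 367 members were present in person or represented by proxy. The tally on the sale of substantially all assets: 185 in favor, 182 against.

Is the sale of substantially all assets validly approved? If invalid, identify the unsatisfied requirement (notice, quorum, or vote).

Notice: 25 days given; 20 required. Satisfied.
Quorum: 33% of 1,108 = 365.64, rounded up to 366; 367 present. Satisfied.
Vote: requires a majority of those present (367); a majority of 367 is 184, so 184 needed; 185 in favor. Satisfied.

Valid — all requirements satisfied.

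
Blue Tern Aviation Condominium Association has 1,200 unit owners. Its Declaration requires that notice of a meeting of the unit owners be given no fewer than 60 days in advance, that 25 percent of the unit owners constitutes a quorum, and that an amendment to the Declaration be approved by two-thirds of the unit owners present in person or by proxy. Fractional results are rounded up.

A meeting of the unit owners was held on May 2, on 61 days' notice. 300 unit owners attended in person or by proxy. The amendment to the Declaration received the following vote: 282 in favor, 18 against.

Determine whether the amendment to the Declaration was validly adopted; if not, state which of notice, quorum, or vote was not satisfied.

Valid — all requirements satisfied.

Notice: 61 days given; 60 required. Satisfied.
Quorum: 25% of 1,200 = 300; 300 present. Satisfied.
Vote: requires two-thirds of those present (300); 2/3 of 300 = 200, so 200 needed; 282 in favor. Satisfied.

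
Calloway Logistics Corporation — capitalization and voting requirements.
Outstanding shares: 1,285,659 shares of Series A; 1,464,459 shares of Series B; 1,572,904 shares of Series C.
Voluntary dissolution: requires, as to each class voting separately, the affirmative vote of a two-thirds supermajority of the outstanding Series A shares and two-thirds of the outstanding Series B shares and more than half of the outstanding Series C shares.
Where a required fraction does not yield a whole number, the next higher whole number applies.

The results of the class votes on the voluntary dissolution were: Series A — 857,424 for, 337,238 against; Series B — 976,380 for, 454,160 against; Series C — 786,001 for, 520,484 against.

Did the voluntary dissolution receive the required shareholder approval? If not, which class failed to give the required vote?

Series A: 2/3 of 1285659 = 857106; 857,106 required, 857,424 in favor — approved.
Series B: 2/3 of 1464459 = 976306; 976,306 required, 976,380 in favor — approved.
Series C: a majority of 1572904 is 786453; 786,453 required, 786,001 in favor — not approved.

Not approved — the Series C shares did not give the required vote.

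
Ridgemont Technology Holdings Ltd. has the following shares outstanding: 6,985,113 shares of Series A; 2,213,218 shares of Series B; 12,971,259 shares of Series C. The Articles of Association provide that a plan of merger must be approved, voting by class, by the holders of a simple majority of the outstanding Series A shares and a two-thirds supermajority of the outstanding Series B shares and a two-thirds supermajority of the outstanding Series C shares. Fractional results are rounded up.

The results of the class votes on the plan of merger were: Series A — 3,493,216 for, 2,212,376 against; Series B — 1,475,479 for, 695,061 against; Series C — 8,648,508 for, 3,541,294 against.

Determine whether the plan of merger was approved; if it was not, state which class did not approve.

Approved — every class gave the required vote.

Series A: a majority of 6985113 is 3492557; 3,492,557 required, 3,493,216 in favor — approved.
Series B: 2/3 of 2213218 = 1475478.67, rounded up to 1475479; 1,475,479 required, 1,475,479 in favor — approved.
Series C: 2/3 of 12971259 = 8647506; 8,647,506 required, 8,648,508 in favor — approved.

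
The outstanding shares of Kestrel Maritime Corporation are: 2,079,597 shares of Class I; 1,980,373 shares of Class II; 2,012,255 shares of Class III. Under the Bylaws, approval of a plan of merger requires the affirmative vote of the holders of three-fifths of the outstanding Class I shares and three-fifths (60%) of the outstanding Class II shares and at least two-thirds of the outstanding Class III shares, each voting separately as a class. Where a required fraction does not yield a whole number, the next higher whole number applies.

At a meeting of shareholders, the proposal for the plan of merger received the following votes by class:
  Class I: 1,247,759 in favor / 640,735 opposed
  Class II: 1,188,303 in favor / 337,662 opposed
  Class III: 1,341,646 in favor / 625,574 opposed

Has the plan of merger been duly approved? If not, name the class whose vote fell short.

Class I: 3/5 of 2079597 = 1247758.20, rounded up to 1247759; 1,247,759 required, 1,247,759 in favor — approved.
Class II: 3/5 of 1980373 = 1188223.80, rounded up to 1188224; 1,188,224 required, 1,188,303 in favor — approved.
Class III: 2/3 of 2012255 = 1341503.33, rounded up to 1341504; 1,341,504 required, 1,341,646 in favor — approved.

Approved — every class gave the required vote.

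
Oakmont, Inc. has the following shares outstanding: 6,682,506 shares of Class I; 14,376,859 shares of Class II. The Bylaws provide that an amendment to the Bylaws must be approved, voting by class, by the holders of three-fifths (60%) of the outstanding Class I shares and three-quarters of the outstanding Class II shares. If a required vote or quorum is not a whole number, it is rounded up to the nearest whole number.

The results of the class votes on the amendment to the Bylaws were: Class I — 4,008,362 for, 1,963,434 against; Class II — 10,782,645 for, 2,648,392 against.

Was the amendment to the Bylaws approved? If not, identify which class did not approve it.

Class I: 3/5 of 6682506 = 4009503.60, rounded up to 4009504; 4,009,504 required, 4,008,362 in favor — not approved.
Class II: 3/4 of 14376859 = 10782644.25, rounded up to 10782645; 10,782,645 required, 10,782,645 in favor — approved.

Not approved — the Class I shares did not give the required vote.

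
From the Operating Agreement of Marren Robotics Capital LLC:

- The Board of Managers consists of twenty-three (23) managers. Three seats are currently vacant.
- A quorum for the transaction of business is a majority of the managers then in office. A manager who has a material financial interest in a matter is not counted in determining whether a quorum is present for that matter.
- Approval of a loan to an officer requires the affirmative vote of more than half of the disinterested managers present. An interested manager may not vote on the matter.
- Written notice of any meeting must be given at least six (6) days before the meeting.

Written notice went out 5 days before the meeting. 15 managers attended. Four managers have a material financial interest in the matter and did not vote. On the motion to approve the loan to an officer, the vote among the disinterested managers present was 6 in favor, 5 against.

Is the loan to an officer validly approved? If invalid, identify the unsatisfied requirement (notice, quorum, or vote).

Invalid — notice requirement not satisfied.

Notice: 5 days given; 6 required (5 < 6). Not satisfied.
Quorum: 15 present, but the 4 interested managers do not count, leaving 11. Quorum is 11. Satisfied.
Vote: the loan to an officer requires a majority of the disinterested managers present (15 − 4 = 11). A majority of 11 is 6, so 6 affirmative votes are needed; 6 voted in favor. Satisfied.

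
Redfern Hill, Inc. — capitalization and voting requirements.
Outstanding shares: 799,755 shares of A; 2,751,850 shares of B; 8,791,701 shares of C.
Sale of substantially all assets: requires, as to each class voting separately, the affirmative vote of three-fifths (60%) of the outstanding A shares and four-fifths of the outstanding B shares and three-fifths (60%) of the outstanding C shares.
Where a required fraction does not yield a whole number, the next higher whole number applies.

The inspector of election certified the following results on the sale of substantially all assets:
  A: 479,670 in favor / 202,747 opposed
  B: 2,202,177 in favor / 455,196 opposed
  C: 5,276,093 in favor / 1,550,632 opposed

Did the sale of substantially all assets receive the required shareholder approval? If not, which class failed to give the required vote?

A: 3/5 of 799755 = 479853; 479,853 required, 479,670 in favor — not approved.
B: 4/5 of 2751850 = 2201480; 2,201,480 required, 2,202,177 in favor — approved.
C: 3/5 of 8791701 = 5275020.60, rounded up to 5275021; 5,275,021 required, 5,276,093 in favor — approved.

Not approved — the A shares did not give the required vote.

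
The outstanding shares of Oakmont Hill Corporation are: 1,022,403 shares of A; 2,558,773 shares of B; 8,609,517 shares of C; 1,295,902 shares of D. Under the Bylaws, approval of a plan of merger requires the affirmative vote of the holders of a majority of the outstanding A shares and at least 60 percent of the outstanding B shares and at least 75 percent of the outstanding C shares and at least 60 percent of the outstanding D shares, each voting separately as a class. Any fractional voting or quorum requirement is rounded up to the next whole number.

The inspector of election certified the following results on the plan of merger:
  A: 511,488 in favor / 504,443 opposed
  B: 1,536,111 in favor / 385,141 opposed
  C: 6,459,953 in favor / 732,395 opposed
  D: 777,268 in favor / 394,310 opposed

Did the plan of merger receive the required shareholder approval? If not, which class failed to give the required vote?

A: a majority of 1022403 is 511202; 511,202 required, 511,488 in favor — approved.
B: 3/5 of 2558773 = 1535263.80, rounded up to 1535264; 1,535,264 required, 1,536,111 in favor — approved.
C: 3/4 of 8609517 = 6457137.75, rounded up to 6457138; 6,457,138 required, 6,459,953 in favor — approved.
D: 3/5 of 1295902 = 777541.20, rounded up to 777542; 777,542 required, 777,268 in favor — not approved.

Not approved — the D shares did not give the required vote.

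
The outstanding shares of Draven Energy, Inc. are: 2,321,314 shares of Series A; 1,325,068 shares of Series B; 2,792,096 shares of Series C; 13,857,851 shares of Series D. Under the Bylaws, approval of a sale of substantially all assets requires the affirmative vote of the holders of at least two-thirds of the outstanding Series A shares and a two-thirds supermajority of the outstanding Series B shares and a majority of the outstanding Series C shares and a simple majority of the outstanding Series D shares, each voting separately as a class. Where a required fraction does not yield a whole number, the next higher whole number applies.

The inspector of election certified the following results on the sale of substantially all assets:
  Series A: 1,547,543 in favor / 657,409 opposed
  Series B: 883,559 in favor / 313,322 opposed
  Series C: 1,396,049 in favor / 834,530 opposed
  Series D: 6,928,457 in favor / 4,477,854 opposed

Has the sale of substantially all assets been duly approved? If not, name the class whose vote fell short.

Not approved — the Series D shares did not give the required vote.

Series A: 2/3 of 2321314 = 1547542.67, rounded up to 1547543; 1,547,543 required, 1,547,543 in favor — approved.
Series B: 2/3 of 1325068 = 883378.67, rounded up to 883379; 883,379 required, 883,559 in favor — approved.
Series C: a majority of 2792096 is 1396049; 1,396,049 required, 1,396,049 in favor — approved.
Series D: a majority of 13857851 is 6928926; 6,928,926 required, 6,928,457 in favor — not approved.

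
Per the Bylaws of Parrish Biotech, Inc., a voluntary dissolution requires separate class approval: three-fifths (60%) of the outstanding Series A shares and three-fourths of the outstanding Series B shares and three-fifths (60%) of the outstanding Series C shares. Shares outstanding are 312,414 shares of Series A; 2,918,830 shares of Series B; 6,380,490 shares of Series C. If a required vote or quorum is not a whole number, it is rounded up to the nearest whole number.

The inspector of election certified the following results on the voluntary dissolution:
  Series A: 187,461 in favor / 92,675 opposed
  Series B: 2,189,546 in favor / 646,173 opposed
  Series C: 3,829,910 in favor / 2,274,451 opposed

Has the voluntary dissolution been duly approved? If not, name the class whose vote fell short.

Series A: 3/5 of 312414 = 187448.40, rounded up to 187449; 187,449 required, 187,461 in favor — approved.
Series B: 3/4 of 2918830 = 2189122.50, rounded up to 2189123; 2,189,123 required, 2,189,546 in favor — approved.
Series C: 3/5 of 6380490 = 3828294; 3,828,294 required, 3,829,910 in favor — approved.

Approved — every class gave the required vote.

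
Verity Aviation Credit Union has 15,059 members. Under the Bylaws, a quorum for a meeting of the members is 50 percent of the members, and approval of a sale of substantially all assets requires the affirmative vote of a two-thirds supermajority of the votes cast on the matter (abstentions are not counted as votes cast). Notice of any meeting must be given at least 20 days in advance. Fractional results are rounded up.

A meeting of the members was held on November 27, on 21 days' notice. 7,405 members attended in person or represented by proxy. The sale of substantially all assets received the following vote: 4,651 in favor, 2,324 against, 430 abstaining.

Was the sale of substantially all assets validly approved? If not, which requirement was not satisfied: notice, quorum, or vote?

Notice: 21 days given; 20 required. Satisfied.
Quorum: 50% of 15,059 = 7,529.50, rounded up to 7,530; 7,405 present. Not satisfied.
Vote: requires two-thirds of the votes cast (7,405 − 430 abstaining = 6,975); 2/3 of 6975 = 4650, so 4,650 needed; 4,651 in favor. Satisfied.

Invalid — quorum requirement not satisfied.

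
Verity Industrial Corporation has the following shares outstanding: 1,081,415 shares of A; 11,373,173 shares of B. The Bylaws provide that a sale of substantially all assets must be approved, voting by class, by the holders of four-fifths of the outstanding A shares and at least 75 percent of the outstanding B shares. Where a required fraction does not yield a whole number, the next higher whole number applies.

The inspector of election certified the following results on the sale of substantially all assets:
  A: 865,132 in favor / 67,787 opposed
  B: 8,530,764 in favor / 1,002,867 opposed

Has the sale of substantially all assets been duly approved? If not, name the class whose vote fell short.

Approved — every class gave the required vote.

A: 4/5 of 1081415 = 865132; 865,132 required, 865,132 in favor — approved.
B: 3/4 of 11373173 = 8529879.75, rounded up to 8529880; 8,529,880 required, 8,530,764 in favor — approved.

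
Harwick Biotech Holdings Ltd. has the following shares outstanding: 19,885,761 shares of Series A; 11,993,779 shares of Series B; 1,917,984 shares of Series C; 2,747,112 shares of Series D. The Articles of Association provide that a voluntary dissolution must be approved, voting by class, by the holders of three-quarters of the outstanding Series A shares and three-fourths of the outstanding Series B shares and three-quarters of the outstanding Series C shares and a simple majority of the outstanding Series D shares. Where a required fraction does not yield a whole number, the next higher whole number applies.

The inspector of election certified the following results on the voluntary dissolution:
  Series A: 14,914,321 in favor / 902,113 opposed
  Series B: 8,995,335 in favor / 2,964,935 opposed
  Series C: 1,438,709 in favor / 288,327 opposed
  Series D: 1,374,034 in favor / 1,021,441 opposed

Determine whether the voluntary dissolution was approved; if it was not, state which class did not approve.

Approved — every class gave the required vote.

Series A: 3/4 of 19885761 = 14914320.75, rounded up to 14914321; 14,914,321 required, 14,914,321 in favor — approved.
Series B: 3/4 of 11993779 = 8995334.25, rounded up to 8995335; 8,995,335 required, 8,995,335 in favor — approved.
Series C: 3/4 of 1917984 = 1438488; 1,438,488 required, 1,438,709 in favor — approved.
Series D: a majority of 2747112 is 1373557; 1,373,557 required, 1,374,034 in favor — approved.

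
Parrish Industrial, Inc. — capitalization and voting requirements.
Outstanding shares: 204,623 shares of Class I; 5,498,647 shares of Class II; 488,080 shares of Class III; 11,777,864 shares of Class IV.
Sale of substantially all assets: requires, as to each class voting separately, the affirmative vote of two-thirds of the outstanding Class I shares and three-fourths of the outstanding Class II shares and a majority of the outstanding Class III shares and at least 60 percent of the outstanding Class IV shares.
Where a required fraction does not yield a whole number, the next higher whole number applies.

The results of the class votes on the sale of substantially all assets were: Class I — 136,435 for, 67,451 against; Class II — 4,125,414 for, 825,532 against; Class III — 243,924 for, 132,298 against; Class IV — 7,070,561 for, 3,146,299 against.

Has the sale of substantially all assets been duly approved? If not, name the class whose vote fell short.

Class I: 2/3 of 204623 = 136415.33, rounded up to 136416; 136,416 required, 136,435 in favor — approved.
Class II: 3/4 of 5498647 = 4123985.25, rounded up to 4123986; 4,123,986 required, 4,125,414 in favor — approved.
Class III: a majority of 488080 is 244041; 244,041 required, 243,924 in favor — not approved.
Class IV: 3/5 of 11777864 = 7066718.40, rounded up to 7066719; 7,066,719 required, 7,070,561 in favor — approved.

Not approved — the Class III shares did not give the required vote.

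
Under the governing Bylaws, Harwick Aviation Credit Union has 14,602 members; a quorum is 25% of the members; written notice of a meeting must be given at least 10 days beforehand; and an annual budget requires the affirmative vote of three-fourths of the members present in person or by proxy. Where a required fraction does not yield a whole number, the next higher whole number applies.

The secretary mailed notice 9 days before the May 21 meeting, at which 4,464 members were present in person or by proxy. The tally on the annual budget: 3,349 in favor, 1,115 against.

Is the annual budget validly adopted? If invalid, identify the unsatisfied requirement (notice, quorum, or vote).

Invalid — notice requirement not satisfied.

Notice: 9 days given; 10 required. Not satisfied.
Quorum: 25% of 14,602 = 3,650.50, rounded up to 3,651; 4,464 present. Satisfied.
Vote: requires three-fourths of those present (4,464); 3/4 of 4464 = 3348, so 3,348 needed; 3,349 in favor. Satisfied.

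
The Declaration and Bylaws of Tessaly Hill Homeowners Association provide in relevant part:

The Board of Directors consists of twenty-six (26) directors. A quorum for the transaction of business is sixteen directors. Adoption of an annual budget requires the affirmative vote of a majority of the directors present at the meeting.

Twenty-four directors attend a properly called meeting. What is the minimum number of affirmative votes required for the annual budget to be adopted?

The annual budget requires a majority of the directors present (24).
A majority of 24 is 13.

13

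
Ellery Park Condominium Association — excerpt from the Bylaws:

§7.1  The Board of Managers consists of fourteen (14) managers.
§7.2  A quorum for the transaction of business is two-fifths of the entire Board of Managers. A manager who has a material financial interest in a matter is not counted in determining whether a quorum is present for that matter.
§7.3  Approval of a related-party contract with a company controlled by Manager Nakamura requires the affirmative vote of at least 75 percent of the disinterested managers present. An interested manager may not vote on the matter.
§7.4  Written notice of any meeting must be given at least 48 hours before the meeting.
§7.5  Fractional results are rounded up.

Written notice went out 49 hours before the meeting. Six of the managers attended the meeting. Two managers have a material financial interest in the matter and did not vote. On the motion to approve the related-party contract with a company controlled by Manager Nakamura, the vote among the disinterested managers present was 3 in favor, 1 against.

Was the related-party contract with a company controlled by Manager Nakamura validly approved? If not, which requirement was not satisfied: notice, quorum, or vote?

Notice: 49 hours given; 48 required (49 ≥ 48). Satisfied.
Quorum: 6 present, but the 2 interested managers do not count, leaving 4. Quorum is 6. Not satisfied.
Vote: the related-party contract with a company controlled by Manager Nakamura requires three-fourths of the disinterested managers present (6 − 2 = 4). 3/4 of 4 = 3, so 3 affirmative votes are needed; 3 voted in favor. Satisfied. (Moot — without a quorum no business can be validly transacted.)

Invalid — quorum requirement not satisfied.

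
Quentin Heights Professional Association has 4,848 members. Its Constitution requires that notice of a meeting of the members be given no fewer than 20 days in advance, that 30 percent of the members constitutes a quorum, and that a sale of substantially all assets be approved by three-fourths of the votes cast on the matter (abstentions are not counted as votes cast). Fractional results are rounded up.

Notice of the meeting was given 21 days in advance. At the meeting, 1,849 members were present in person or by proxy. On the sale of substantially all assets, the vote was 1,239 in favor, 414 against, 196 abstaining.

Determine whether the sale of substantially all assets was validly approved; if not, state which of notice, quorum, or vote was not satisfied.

Invalid — vote requirement not satisfied.

Notice: 21 days given; 20 required. Satisfied.
Quorum: 30% of 4,848 = 1,454.40, rounded up to 1,455; 1,849 present. Satisfied.
Vote: requires three-fourths of the votes cast (1,849 − 196 abstaining = 1,653); 3/4 of 1653 = 1239.75, rounded up to 1240, so 1,240 needed; 1,239 in favor. Not satisfied.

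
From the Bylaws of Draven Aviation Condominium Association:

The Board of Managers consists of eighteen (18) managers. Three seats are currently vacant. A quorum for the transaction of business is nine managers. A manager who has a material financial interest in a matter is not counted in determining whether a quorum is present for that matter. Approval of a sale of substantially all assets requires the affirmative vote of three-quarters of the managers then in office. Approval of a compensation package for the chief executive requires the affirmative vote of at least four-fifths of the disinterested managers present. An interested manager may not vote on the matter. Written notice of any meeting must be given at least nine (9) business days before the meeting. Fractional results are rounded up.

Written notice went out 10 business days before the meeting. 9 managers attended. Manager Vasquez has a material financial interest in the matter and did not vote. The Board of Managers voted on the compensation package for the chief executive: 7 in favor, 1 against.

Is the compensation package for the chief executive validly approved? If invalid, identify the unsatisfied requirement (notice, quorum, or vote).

Notice: 10 business days given; 9 required (10 ≥ 9). Satisfied.
Quorum: 9 present, but the 1 interested manager does not count, leaving 8. Quorum is 9. Not satisfied.
Vote: the compensation package for the chief executive requires four-fifths of the disinterested managers present (9 − 1 = 8). 4/5 of 8 = 6.40, rounded up to 7, so 7 affirmative votes are needed; 7 voted in favor. Satisfied. (Moot — without a quorum no business can be validly transacted.)

Invalid — quorum requirement not satisfied.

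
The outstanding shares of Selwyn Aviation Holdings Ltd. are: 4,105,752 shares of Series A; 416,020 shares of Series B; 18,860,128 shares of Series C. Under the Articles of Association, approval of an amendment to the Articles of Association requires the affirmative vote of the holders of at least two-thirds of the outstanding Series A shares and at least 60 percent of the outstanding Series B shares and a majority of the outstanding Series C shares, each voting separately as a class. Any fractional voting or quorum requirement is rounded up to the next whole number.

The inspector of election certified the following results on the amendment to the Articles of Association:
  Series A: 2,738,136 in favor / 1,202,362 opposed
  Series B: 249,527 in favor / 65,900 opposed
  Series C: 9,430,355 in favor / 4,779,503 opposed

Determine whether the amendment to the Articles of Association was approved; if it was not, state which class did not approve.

Not approved — the Series B shares did not give the required vote.

Series A: 2/3 of 4105752 = 2737168; 2,737,168 required, 2,738,136 in favor — approved.
Series B: 3/5 of 416020 = 249612; 249,612 required, 249,527 in favor — not approved.
Series C: a majority of 18860128 is 9430065; 9,430,065 required, 9,430,355 in favor — approved.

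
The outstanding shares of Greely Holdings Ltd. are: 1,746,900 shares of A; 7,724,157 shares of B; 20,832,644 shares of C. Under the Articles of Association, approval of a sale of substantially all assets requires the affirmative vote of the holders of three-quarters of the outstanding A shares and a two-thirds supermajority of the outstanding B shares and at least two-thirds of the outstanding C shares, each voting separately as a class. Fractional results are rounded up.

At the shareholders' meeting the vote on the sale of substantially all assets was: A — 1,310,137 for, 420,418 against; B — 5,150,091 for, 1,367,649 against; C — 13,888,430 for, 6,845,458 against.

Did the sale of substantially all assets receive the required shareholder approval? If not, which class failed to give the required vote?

A: 3/4 of 1746900 = 1310175; 1,310,175 required, 1,310,137 in favor — not approved.
B: 2/3 of 7724157 = 5149438; 5,149,438 required, 5,150,091 in favor — approved.
C: 2/3 of 20832644 = 13888429.33, rounded up to 13888430; 13,888,430 required, 13,888,430 in favor — approved.

Not approved — the A shares did not give the required vote.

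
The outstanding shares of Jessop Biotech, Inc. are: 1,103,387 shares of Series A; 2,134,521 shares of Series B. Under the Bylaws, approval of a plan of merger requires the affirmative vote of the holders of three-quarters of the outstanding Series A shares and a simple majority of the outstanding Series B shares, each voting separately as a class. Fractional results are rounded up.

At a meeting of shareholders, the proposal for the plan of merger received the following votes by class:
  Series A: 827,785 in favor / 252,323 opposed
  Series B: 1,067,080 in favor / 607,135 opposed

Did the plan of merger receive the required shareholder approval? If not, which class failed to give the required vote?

Not approved — the Series B shares did not give the required vote.

Series A: 3/4 of 1103387 = 827540.25, rounded up to 827541; 827,541 required, 827,785 in favor — approved.
Series B: a majority of 2134521 is 1067261; 1,067,261 required, 1,067,080 in favor — not approved.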